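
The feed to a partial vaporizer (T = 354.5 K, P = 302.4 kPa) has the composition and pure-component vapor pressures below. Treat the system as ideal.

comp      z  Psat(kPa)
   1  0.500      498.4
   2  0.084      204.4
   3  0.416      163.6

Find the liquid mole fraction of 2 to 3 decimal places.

Raoult's law: Kᵢ = Pᵢˢᵃᵗ/P = Pᵢˢᵃᵗ/302.4.
  K_1 = 498.4/302.4 = 1.64815, K_2 = 204.4/302.4 = 0.67593, K_3 = 163.6/302.4 = 0.54101
Rachford–Rice: g(ψ) = Σ zᵢ(Kᵢ−1)/(1+ψ(Kᵢ−1)) = 0.
Feasibility: ΣzᵢKᵢ = 1.106, Σzᵢ/Kᵢ = 1.197 — both > 1, two phases present.
Newton iteration, ψ⁰ = 0.5:
  ψ = 0.500: g = -0.0355, g' = -0.280 → ψ = 0.373
  ψ = 0.373: g = -0.0004, g' = -0.275 → ψ = 0.372
Converged at ψ = 0.372.
Compositions from xᵢ = zᵢ/(1+ψ(Kᵢ−1)), yᵢ = Kᵢxᵢ:
  1: x = 0.403, y = 0.664
  2: x = 0.096, y = 0.065
  3: x = 0.502, y = 0.271

x_2 = 0.096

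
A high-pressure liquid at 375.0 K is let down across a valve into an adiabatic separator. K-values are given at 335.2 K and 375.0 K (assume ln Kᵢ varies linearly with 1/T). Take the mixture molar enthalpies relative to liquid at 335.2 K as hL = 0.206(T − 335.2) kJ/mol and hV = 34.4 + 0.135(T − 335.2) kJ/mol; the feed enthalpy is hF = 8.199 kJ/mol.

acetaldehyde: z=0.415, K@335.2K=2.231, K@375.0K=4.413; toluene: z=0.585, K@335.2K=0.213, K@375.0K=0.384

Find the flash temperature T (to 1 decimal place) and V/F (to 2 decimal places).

T = 343.9 K, V/F = 0.19

Adiabatic flash: solve Rachford–Rice at each trial T, then check hF = ψ·hV(T) + (1−ψ)·hL(T).
  T = 335.2 K: K = (2.231, 0.213), RR gives ψ = 0.052, H_out = 1.792 kJ/mol
  T = 375.0 K: K = (4.413, 0.384), RR gives ψ = 0.502, H_out = 24.058 kJ/mol
  T = 355.1 K: K = (3.198, 0.291), RR gives ψ = 0.319, H_out = 14.623 kJ/mol
  T = 345.1 K: K = (2.683, 0.250), RR gives ψ = 0.206, H_out = 8.965 kJ/mol
  T = 340.1 K: K = (2.447, 0.231), RR gives ψ = 0.135, H_out = 5.617 kJ/mol
  T = 342.6 K: K = (2.563, 0.240), RR gives ψ = 0.172, H_out = 7.348 kJ/mol
  T = 343.9 K: K = (2.625, 0.245), RR gives ψ = 0.190, H_out = 8.202 kJ/mol
Linear interpolation between T = 342.6 (H_out = 7.348) and T = 343.9 (H_out = 8.202) on hF = 8.199 gives T ≈ 343.9 K, at which ψ = 0.19.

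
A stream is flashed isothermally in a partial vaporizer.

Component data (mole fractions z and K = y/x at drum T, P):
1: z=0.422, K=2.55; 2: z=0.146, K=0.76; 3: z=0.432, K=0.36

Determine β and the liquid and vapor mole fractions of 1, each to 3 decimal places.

Rachford–Rice: g(β) = Σ zᵢ(Kᵢ−1)/(1+β(Kᵢ−1)) = 0.
Feasibility: ΣzᵢKᵢ = 1.343, Σzᵢ/Kᵢ = 1.558 — both > 1, two phases present.
Newton–Raphson from β = 0.5:
  β = 0.500: g = -0.0779, g' = -0.715 → β = 0.391
Converged at β = 0.391.
Compositions from xᵢ = zᵢ/(1+β(Kᵢ−1)), yᵢ = Kᵢxᵢ:
  1: x = 0.263, y = 0.670
  2: x = 0.161, y = 0.122
  3: x = 0.576, y = 0.207

β = 0.391, x_1 = 0.263, y_1 = 0.670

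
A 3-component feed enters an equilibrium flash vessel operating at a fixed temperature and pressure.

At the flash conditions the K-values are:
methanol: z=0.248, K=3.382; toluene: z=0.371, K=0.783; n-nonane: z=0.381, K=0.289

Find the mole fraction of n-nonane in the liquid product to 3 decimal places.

Newton iteration, ψ⁰ = 0.41:
  ψ = 0.410: g = -0.1719, g' = -0.765 → ψ = 0.185
  ψ = 0.185: g = 0.0139, g' = -0.952 → ψ = 0.200
Converged at ψ = 0.200.
Compositions from xᵢ = zᵢ/(1+ψ(Kᵢ−1)), yᵢ = Kᵢxᵢ:
  methanol: x = 0.168, y = 0.568
  toluene: x = 0.388, y = 0.304
  n-nonane: x = 0.444, y = 0.128

x_n-nonane = 0.444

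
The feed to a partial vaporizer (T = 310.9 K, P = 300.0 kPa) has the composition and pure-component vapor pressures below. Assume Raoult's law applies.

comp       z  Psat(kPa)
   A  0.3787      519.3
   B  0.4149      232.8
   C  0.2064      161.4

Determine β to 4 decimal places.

β = 0.3772

Raoult's law: Kᵢ = Pᵢˢᵃᵗ/P = Pᵢˢᵃᵗ/300.0.
  K_A = 519.3/300.0 = 1.731000, K_B = 232.8/300.0 = 0.776000, K_C = 161.4/300.0 = 0.538000
Rachford–Rice: g(β) = Σ zᵢ(Kᵢ−1)/(1+β(Kᵢ−1)) = 0.
Feasibility: ΣzᵢKᵢ = 1.0885, Σzᵢ/Kᵢ = 1.1371 — both > 1, two phases present.
Newton iteration, β⁰ = 0.41:
  β = 0.4100: g = -0.00698, g' = -0.2121 → β = 0.3771
  β = 0.3771: g = 0.00003, g' = -0.2138 → β = 0.3772
Converged at β = 0.3772.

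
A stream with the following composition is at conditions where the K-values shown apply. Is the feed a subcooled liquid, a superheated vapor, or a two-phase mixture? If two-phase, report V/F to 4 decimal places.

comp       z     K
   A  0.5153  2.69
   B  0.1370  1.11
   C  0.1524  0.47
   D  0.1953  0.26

two-phase, V/F = 0.6824

ΣzᵢKᵢ = 1.6606; Σzᵢ/Kᵢ = 1.3904.
Both exceed 1, so a two-phase solution exists.
Newton–Raphson from ψ = 0.5:
  ψ = 0.5000: g = 0.14700, g' = -0.7825 → ψ = 0.6878
  ψ = 0.6878: g = -0.00473, g' = -0.8658 → ψ = 0.6824
Converged at ψ = 0.6824.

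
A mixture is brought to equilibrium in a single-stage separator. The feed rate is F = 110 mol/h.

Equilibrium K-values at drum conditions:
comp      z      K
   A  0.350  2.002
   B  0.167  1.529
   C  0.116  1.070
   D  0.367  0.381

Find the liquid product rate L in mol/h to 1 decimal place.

Material balance + equilibrium reduce to Σ zᵢ(Kᵢ−1)/(1+β(Kᵢ−1)) = 0.
Check two-phase: ΣzᵢKᵢ = 1.220 > 1 and Σzᵢ/Kᵢ = 1.356 > 1, so g(0) = 0.220 > 0 and g(1) = -0.356 < 0.
Newton–Raphson from β = 0.4:
  β = 0.400: g = 0.0292, g' = -0.460 → β = 0.464
  β = 0.464: g = -0.0003, g' = -0.471 → β = 0.463
Converged at β = 0.463.
Then V = β·F = 0.4629·110 = 50.9 mol/h and L = F − V = 59.1 mol/h.

L = 59.1 mol/h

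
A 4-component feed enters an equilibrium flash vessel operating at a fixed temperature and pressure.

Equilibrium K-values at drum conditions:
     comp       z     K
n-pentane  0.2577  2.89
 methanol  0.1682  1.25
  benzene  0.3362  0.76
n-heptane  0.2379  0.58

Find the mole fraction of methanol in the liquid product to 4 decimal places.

Rachford–Rice: g(β) = Σ zᵢ(Kᵢ−1)/(1+β(Kᵢ−1)) = 0.
Check two-phase: ΣzᵢKᵢ = 1.3485 > 1 and Σzᵢ/Kᵢ = 1.0763 > 1, so g(0) = 0.3485 > 0 and g(1) = -0.0763 < 0.
Newton–Raphson from β = 0.65:
  β = 0.6500: g = 0.02169, g' = -0.2997 → β = 0.7224
  β = 0.7224: g = 0.00049, g' = -0.2869 → β = 0.7241
Converged at β = 0.7241.
Compositions from xᵢ = zᵢ/(1+β(Kᵢ−1)), yᵢ = Kᵢxᵢ:
  n-pentane: x = 0.1088, y = 0.3144
  methanol: x = 0.1424, y = 0.1780
  benzene: x = 0.4069, y = 0.3093
  n-heptane: x = 0.3419, y = 0.1983

x_methanol = 0.1424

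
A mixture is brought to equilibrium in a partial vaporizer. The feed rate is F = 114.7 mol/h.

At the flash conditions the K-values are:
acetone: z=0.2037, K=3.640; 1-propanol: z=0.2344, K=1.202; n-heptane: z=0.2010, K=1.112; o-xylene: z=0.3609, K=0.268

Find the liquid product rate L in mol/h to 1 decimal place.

Rachford–Rice: g(ψ) = Σ zᵢ(Kᵢ−1)/(1+ψ(Kᵢ−1)) = 0.
g(0) = ΣzᵢKᵢ − 1 = 0.3435 and g(1) = 1 − Σzᵢ/Kᵢ = -0.7784, so a root lies in (0, 1).
Newton–Raphson from ψ = 0.5:
  ψ = 0.5000: g = -0.12057, g' = -0.7550 → ψ = 0.3403
  ψ = 0.3403: g = -0.00256, g' = -0.7476 → ψ = 0.3369
Converged at ψ = 0.3369.
Then V = ψ·F = 0.3369·114.7 = 38.6 mol/h and L = F − V = 76.1 mol/h.

L = 76.1 mol/h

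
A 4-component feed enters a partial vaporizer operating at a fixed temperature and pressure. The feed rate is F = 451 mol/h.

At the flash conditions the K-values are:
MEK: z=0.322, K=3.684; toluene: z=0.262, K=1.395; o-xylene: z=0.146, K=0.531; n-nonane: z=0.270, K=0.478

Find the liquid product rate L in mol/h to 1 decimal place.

L = 88.9 mol/h

Rachford–Rice: g(V/F) = Σ zᵢ(Kᵢ−1)/(1+V/F(Kᵢ−1)) = 0.
Check two-phase: ΣzᵢKᵢ = 1.758 > 1 and Σzᵢ/Kᵢ = 1.115 > 1, so g(0) = 0.758 > 0 and g(1) = -0.115 < 0.
Newton–Raphson from V/F = 0.5:
  V/F = 0.500: g = 0.1753, g' = -0.641 → V/F = 0.773
  V/F = 0.773: g = 0.0164, g' = -0.555 → V/F = 0.803
Converged at V/F = 0.803.
Then V = V/F·F = 0.8030·451 = 362.1 mol/h and L = F − V = 88.9 mol/h.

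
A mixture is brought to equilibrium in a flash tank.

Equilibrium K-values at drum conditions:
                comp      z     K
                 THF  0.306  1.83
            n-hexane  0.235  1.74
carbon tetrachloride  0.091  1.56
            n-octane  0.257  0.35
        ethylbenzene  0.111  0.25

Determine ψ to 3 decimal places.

ψ = 0.440

Let ψ = V/F and solve Σ zᵢ(Kᵢ−1)/(1+ψ(Kᵢ−1)) = 0.
Check two-phase: ΣzᵢKᵢ = 1.229 > 1 and Σzᵢ/Kᵢ = 1.539 > 1, so g(0) = 0.229 > 0 and g(1) = -0.539 < 0.
Iterate (Newton) starting at ψ = 0.54:
  ψ = 0.540: g = -0.0586, g' = -0.617 → ψ = 0.445
  ψ = 0.445: g = -0.0030, g' = -0.559 → ψ = 0.440
Converged at ψ = 0.440.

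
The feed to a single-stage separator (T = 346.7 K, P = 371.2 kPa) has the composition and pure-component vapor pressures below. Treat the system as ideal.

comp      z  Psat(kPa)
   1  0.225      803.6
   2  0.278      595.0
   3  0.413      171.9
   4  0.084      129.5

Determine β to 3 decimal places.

β = 0.308

Raoult's law: Kᵢ = Pᵢˢᵃᵗ/P = Pᵢˢᵃᵗ/371.2.
  K_1 = 803.6/371.2 = 2.16487, K_2 = 595.0/371.2 = 1.60291, K_3 = 171.9/371.2 = 0.46309, K_4 = 129.5/371.2 = 0.34887
Rachford–Rice: g(β) = Σ zᵢ(Kᵢ−1)/(1+β(Kᵢ−1)) = 0.
g(0) = ΣzᵢKᵢ − 1 = 0.153 and g(1) = 1 − Σzᵢ/Kᵢ = -0.410, so a root lies in (0, 1).
Iterate (Newton) starting at β = 0.5:
  β = 0.500: g = -0.0898, g' = -0.482 → β = 0.314
  β = 0.314: g = -0.0025, g' = -0.464 → β = 0.308
Converged at β = 0.308.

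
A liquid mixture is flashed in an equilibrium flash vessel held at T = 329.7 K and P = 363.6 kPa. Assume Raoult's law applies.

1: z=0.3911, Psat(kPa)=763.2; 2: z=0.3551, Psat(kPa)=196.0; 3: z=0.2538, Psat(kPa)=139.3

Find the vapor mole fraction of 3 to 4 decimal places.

y_3 = 0.1100

Raoult's law: Kᵢ = Pᵢˢᵃᵗ/P = Pᵢˢᵃᵗ/363.6.
  K_1 = 763.2/363.6 = 2.099010, K_2 = 196.0/363.6 = 0.539054, K_3 = 139.3/363.6 = 0.383113
Iterate (Newton) starting at ψ = 0.5:
  ψ = 0.5000: g = -0.16171, g' = -0.5261 → ψ = 0.1926
  ψ = 0.1926: g = -0.00259, g' = -0.5370 → ψ = 0.1878
Converged at ψ = 0.1878.
Compositions from xᵢ = zᵢ/(1+ψ(Kᵢ−1)), yᵢ = Kᵢxᵢ:
  1: x = 0.3242, y = 0.6805
  2: x = 0.3888, y = 0.2096
  3: x = 0.2871, y = 0.1100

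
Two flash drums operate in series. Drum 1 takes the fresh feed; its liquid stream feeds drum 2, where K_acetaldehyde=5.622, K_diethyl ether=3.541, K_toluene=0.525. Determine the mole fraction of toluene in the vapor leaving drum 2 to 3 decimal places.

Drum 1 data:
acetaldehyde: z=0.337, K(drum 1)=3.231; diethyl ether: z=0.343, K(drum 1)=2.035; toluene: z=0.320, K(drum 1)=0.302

y_toluene (drum 2) = 0.457

Drum 1:
Let ψ₁ = V/F and solve Σ zᵢ(Kᵢ−1)/(1+ψ₁(Kᵢ−1)) = 0.
Feasibility: ΣzᵢKᵢ = 1.883, Σzᵢ/Kᵢ = 1.332 — both > 1, two phases present.
Newton–Raphson from ψ₁ = 0.5:
  ψ₁ = 0.500: g = 0.2462, g' = -0.902 → ψ₁ = 0.773
  ψ₁ = 0.773: g = -0.0118, g' = -1.075 → ψ₁ = 0.762
Converged at ψ₁ = 0.762.
Drum-1 compositions:
  acetaldehyde: x = 0.125, y = 0.403
  diethyl ether: x = 0.192, y = 0.390
  toluene: x = 0.683, y = 0.206
Drum-2 feed = drum-1 liquid: z₂ = (0.1248, 0.1918, 0.6834).
Drum 2:
Material balance + equilibrium reduce to Σ zᵢ(Kᵢ−1)/(1+ψ₂(Kᵢ−1)) = 0.
Check two-phase: ΣzᵢKᵢ = 1.740 > 1 and Σzᵢ/Kᵢ = 1.378 > 1, so g(0) = 0.740 > 0 and g(1) = -0.378 < 0.
Newton–Raphson from ψ₂ = 0.32:
  ψ₂ = 0.320: g = 0.1187, g' = -1.025 → ψ₂ = 0.436
  ψ₂ = 0.436: g = 0.0133, g' = -0.818 → ψ₂ = 0.452
Converged at ψ₂ = 0.452.
  acetaldehyde: x = 0.040, y = 0.227
  diethyl ether: x = 0.089, y = 0.316
  toluene: x = 0.870, y = 0.457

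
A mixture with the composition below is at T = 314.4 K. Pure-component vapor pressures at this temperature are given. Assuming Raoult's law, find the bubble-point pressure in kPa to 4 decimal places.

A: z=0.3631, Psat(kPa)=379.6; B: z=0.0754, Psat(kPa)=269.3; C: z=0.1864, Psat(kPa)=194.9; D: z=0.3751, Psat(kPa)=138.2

At the bubble point ψ → 0, so ΣzᵢKᵢ = 1 with Kᵢ = Pᵢˢᵃᵗ/P ⇒ P = ΣzᵢPᵢˢᵃᵗ.
P = 0.3631·379.6 + 0.0754·269.3 + 0.1864·194.9 + 0.3751·138.2 = 246.3062 kPa

Pbub = 246.3062 kPa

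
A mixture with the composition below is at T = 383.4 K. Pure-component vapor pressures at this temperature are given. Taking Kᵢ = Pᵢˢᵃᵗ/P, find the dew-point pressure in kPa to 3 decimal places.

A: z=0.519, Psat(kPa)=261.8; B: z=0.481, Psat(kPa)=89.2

At the dew point ψ → 1, so Σzᵢ/Kᵢ = 1 with Kᵢ = Pᵢˢᵃᵗ/P ⇒ 1/P = Σzᵢ/Pᵢˢᵃᵗ.
1/P = 0.519/261.8 + 0.481/89.2 = 0.007375 ⇒ P = 135.597 kPa

Pdew = 135.597 kPa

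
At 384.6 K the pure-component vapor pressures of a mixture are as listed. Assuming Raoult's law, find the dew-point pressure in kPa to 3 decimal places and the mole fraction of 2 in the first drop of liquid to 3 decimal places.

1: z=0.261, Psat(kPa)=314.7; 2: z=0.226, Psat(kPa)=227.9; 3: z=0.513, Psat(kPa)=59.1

At the dew point ψ → 1, so Σzᵢ/Kᵢ = 1 with Kᵢ = Pᵢˢᵃᵗ/P ⇒ 1/P = Σzᵢ/Pᵢˢᵃᵗ.
1/P = 0.261/314.7 + 0.226/227.9 + 0.513/59.1 = 0.010501 ⇒ P = 95.227 kPa
xᵢ = zᵢP/Pᵢˢᵃᵗ ⇒ x_2 = 0.226·95.227/227.9 = 0.094

Pdew = 95.227 kPa, x_2 = 0.094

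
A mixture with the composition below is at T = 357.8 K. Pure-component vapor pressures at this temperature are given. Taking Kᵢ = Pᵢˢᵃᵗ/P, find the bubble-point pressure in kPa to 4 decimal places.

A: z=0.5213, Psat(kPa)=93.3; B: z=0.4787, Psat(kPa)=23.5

Pbub = 59.8867 kPa

At the bubble point ψ → 0, so ΣzᵢKᵢ = 1 with Kᵢ = Pᵢˢᵃᵗ/P ⇒ P = ΣzᵢPᵢˢᵃᵗ.
P = 0.5213·93.3 + 0.4787·23.5 = 59.8867 kPa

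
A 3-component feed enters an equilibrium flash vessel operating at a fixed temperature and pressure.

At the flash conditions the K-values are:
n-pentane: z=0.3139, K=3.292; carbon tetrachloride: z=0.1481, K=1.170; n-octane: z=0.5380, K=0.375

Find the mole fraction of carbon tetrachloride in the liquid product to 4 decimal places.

x_carbon tetrachloride = 0.1400

Material balance + equilibrium reduce to Σ zᵢ(Kᵢ−1)/(1+V/F(Kᵢ−1)) = 0.
g(0) = ΣzᵢKᵢ − 1 = 0.4084 and g(1) = 1 − Σzᵢ/Kᵢ = -0.6566, so a root lies in (0, 1).
Iterate (Newton) starting at V/F = 0.65:
  V/F = 0.6500: g = -0.25468, g' = -0.8656 → V/F = 0.3558
  V/F = 0.3558: g = -0.01236, g' = -0.8517 → V/F = 0.3413
  V/F = 0.3413: g = 0.00008, g' = -0.8626 → V/F = 0.3414
Converged at V/F = 0.3414.
Compositions from xᵢ = zᵢ/(1+V/F(Kᵢ−1)), yᵢ = Kᵢxᵢ:
  n-pentane: x = 0.1761, y = 0.5798
  carbon tetrachloride: x = 0.1400, y = 0.1638
  n-octane: x = 0.6839, y = 0.2565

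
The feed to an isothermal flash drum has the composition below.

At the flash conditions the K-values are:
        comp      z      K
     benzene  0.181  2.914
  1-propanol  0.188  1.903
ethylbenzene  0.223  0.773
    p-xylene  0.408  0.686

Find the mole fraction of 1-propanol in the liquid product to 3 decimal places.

Material balance + equilibrium reduce to Σ zᵢ(Kᵢ−1)/(1+V/F(Kᵢ−1)) = 0.
Feasibility: ΣzᵢKᵢ = 1.337, Σzᵢ/Kᵢ = 1.044 — both > 1, two phases present.
Iterate (Newton) starting at V/F = 0.5:
  V/F = 0.500: g = 0.0849, g' = -0.317 → V/F = 0.768
  V/F = 0.768: g = 0.0104, g' = -0.249 → V/F = 0.810
Converged at V/F = 0.810.
Compositions from xᵢ = zᵢ/(1+V/F(Kᵢ−1)), yᵢ = Kᵢxᵢ:
  benzene: x = 0.071, y = 0.207
  1-propanol: x = 0.109, y = 0.207
  ethylbenzene: x = 0.273, y = 0.211
  p-xylene: x = 0.547, y = 0.375

x_1-propanol = 0.109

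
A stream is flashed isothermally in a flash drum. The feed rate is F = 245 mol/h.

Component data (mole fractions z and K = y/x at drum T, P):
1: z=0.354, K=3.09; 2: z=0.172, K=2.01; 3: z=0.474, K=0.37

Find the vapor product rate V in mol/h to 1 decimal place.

V = 134.4 mol/h

Newton iteration, β⁰ = 0.5:
  β = 0.500: g = 0.0413, g' = -0.848 → β = 0.549
Converged at β = 0.549.
Then V = β·F = 0.5487·245 = 134.4 mol/h and L = F − V = 110.6 mol/h.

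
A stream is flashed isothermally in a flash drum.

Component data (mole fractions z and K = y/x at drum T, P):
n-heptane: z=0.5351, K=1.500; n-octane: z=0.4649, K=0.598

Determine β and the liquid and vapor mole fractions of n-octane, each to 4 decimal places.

β = 0.4013, x_n-octane = 0.5543, y_n-octane = 0.3315

Material balance + equilibrium reduce to Σ zᵢ(Kᵢ−1)/(1+β(Kᵢ−1)) = 0.
Feasibility: ΣzᵢKᵢ = 1.0807, Σzᵢ/Kᵢ = 1.1342 — both > 1, two phases present.
Iterate (Newton) starting at β = 0.42:
  β = 0.4200: g = -0.00374, g' = -0.2001 → β = 0.4013
Converged at β = 0.4013.
Compositions from xᵢ = zᵢ/(1+β(Kᵢ−1)), yᵢ = Kᵢxᵢ:
  n-heptane: x = 0.4457, y = 0.6685
  n-octane: x = 0.5543, y = 0.3315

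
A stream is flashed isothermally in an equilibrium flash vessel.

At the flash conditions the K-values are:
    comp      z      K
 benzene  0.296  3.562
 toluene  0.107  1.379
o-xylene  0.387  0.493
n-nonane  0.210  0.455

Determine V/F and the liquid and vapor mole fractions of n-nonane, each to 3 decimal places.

V/F = 0.424, x_n-nonane = 0.273, y_n-nonane = 0.124

Material balance + equilibrium reduce to Σ zᵢ(Kᵢ−1)/(1+V/F(Kᵢ−1)) = 0.
Feasibility: ΣzᵢKᵢ = 1.488, Σzᵢ/Kᵢ = 1.407 — both > 1, two phases present.
Newton–Raphson from V/F = 0.5:
  V/F = 0.500: g = -0.0536, g' = -0.681 → V/F = 0.421
  V/F = 0.421: g = 0.0016, g' = -0.727 → V/F = 0.424
Converged at V/F = 0.424.
Compositions from xᵢ = zᵢ/(1+V/F(Kᵢ−1)), yᵢ = Kᵢxᵢ:
  benzene: x = 0.142, y = 0.506
  toluene: x = 0.092, y = 0.127
  o-xylene: x = 0.493, y = 0.243
  n-nonane: x = 0.273, y = 0.124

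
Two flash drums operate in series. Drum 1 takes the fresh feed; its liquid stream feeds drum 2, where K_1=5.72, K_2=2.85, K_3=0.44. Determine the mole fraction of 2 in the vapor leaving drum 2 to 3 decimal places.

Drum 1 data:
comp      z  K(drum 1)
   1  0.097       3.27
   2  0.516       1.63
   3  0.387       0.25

Drum 1:
Rachford–Rice: g(ψ₁) = Σ zᵢ(Kᵢ−1)/(1+ψ₁(Kᵢ−1)) = 0.
Check two-phase: ΣzᵢKᵢ = 1.255 > 1 and Σzᵢ/Kᵢ = 1.894 > 1, so g(0) = 0.255 > 0 and g(1) = -0.894 < 0.
Newton iteration, ψ₁⁰ = 0.53:
  ψ₁ = 0.530: g = -0.1381, g' = -0.818 → ψ₁ = 0.361
  ψ₁ = 0.361: g = -0.0122, g' = -0.696 → ψ₁ = 0.344
  ψ₁ = 0.344: g = -0.0000, g' = -0.691 → ψ₁ = 0.343
Converged at ψ₁ = 0.343.
Drum-1 compositions:
  1: x = 0.055, y = 0.178
  2: x = 0.424, y = 0.691
  3: x = 0.521, y = 0.130
Drum-2 feed = drum-1 liquid: z₂ = (0.0545, 0.4242, 0.5213).
Drum 2:
Let ψ₂ = V/F and solve Σ zᵢ(Kᵢ−1)/(1+ψ₂(Kᵢ−1)) = 0.
Feasibility: ΣzᵢKᵢ = 1.750, Σzᵢ/Kᵢ = 1.343 — both > 1, two phases present.
Newton–Raphson from ψ₂ = 0.64:
  ψ₂ = 0.640: g = -0.0317, g' = -0.777 → ψ₂ = 0.599
Converged at ψ₂ = 0.599.
  1: x = 0.014, y = 0.081
  2: x = 0.201, y = 0.573
  3: x = 0.785, y = 0.345

y_2 (drum 2) = 0.573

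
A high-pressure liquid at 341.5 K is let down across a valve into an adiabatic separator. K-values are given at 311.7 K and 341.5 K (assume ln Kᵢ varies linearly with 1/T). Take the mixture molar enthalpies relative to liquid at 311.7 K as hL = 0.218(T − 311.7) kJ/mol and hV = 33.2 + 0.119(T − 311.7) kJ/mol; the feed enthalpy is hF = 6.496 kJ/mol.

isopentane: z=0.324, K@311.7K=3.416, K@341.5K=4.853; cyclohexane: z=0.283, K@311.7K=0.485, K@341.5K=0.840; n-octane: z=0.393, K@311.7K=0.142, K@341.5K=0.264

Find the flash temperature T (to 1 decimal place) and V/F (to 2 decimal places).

Adiabatic flash: solve Rachford–Rice at each trial T, then check hF = ψ·hV(T) + (1−ψ)·hL(T).
  T = 311.7 K: K = (3.416, 0.485, 0.142), RR gives ψ = 0.170, H_out = 5.653 kJ/mol
  T = 341.5 K: K = (4.853, 0.840, 0.264), RR gives ψ = 0.428, H_out = 19.453 kJ/mol
  T = 326.6 K: K = (4.104, 0.646, 0.196), RR gives ψ = 0.294, H_out = 12.590 kJ/mol
  T = 319.1 K: K = (3.750, 0.561, 0.167), RR gives ψ = 0.232, H_out = 9.150 kJ/mol
  T = 315.4 K: K = (3.581, 0.522, 0.154), RR gives ψ = 0.201, H_out = 7.421 kJ/mol
  T = 313.5 K: K = (3.496, 0.503, 0.148), RR gives ψ = 0.186, H_out = 6.518 kJ/mol
Linear interpolation between T = 311.7 (H_out = 5.653) and T = 313.5 (H_out = 6.518) on hF = 6.496 gives T ≈ 313.5 K, at which ψ = 0.19.

T = 313.5 K, V/F = 0.19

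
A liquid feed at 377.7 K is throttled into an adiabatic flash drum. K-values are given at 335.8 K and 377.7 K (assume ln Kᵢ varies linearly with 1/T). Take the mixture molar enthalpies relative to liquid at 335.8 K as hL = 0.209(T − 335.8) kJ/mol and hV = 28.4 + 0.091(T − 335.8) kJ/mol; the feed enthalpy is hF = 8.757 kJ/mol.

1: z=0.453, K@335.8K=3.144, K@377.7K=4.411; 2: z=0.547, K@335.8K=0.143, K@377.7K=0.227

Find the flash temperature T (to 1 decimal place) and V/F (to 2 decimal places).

T = 339.1 K, V/F = 0.29

Adiabatic flash: solve Rachford–Rice at each trial T, then check hF = ψ·hV(T) + (1−ψ)·hL(T).
  T = 335.8 K: K = (3.144, 0.143), RR gives ψ = 0.273, H_out = 7.766 kJ/mol
  T = 377.7 K: K = (4.411, 0.227), RR gives ψ = 0.426, H_out = 18.741 kJ/mol
  T = 356.8 K: K = (3.763, 0.183), RR gives ψ = 0.356, H_out = 13.625 kJ/mol
  T = 346.3 K: K = (3.449, 0.162), RR gives ψ = 0.317, H_out = 10.814 kJ/mol
  T = 341.1 K: K = (3.297, 0.153), RR gives ψ = 0.296, H_out = 9.340 kJ/mol
  T = 338.5 K: K = (3.221, 0.148), RR gives ψ = 0.285, H_out = 8.577 kJ/mol
  T = 339.8 K: K = (3.259, 0.150), RR gives ψ = 0.291, H_out = 8.961 kJ/mol
Linear interpolation between T = 338.5 (H_out = 8.577) and T = 339.8 (H_out = 8.961) on hF = 8.757 gives T ≈ 339.1 K, at which ψ = 0.29.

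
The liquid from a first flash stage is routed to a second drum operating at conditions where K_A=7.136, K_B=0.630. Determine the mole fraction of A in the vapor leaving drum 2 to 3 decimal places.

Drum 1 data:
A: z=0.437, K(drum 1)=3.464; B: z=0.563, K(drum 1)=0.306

Drum 1:
Let ψ₁ = V/F and solve Σ zᵢ(Kᵢ−1)/(1+ψ₁(Kᵢ−1)) = 0.
g(0) = ΣzᵢKᵢ − 1 = 0.686 and g(1) = 1 − Σzᵢ/Kᵢ = -0.966, so a root lies in (0, 1).
Newton iteration, ψ₁⁰ = 0.5:
  ψ₁ = 0.500: g = -0.1159, g' = -1.168 → ψ₁ = 0.401
Converged at ψ₁ = 0.401.
Drum-1 compositions:
  A: x = 0.220, y = 0.761
  B: x = 0.780, y = 0.239
Drum-2 feed = drum-1 liquid: z₂ = (0.2198, 0.7802).
Drum 2:
Binary case is linear: z₁(K₁−1)(1+ψ₂(K₂−1)) + z₂(K₂−1)(1+ψ₂(K₁−1)) = 0
⇒ ψ₂ = [z₁(K₁−1)+z₂(K₂−1)] / [−(K₁−1)(K₂−1)] = 1.0598/2.2703 = 0.467
  A: x = 0.057, y = 0.406
  B: x = 0.943, y = 0.594

y_A (drum 2) = 0.406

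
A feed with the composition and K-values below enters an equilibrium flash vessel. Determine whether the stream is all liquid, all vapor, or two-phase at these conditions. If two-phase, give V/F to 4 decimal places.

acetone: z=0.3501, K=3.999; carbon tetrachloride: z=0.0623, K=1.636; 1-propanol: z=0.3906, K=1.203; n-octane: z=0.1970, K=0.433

ΣzᵢKᵢ = 2.0572; Σzᵢ/Kᵢ = 0.9053.
Since Σzᵢ/Kᵢ < 1 the mixture is above its dew point — single vapor phase.

all vapor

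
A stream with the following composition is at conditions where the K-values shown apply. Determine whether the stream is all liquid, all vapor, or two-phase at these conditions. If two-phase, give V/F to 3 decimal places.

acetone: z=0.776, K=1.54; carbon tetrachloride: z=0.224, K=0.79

ΣzᵢKᵢ = 1.372; Σzᵢ/Kᵢ = 0.787.
Since Σzᵢ/Kᵢ < 1 the mixture is above its dew point — single vapor phase.

all vapor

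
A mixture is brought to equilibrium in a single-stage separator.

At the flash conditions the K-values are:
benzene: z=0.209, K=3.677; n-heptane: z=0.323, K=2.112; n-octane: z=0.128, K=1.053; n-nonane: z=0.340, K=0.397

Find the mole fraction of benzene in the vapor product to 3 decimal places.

Newton iteration, ψ⁰ = 0.55:
  ψ = 0.550: g = 0.1490, g' = -0.676 → ψ = 0.770
Converged at ψ = 0.770.
Compositions from xᵢ = zᵢ/(1+ψ(Kᵢ−1)), yᵢ = Kᵢxᵢ:
  benzene: x = 0.068, y = 0.251
  n-heptane: x = 0.174, y = 0.367
  n-octane: x = 0.123, y = 0.129
  n-nonane: x = 0.635, y = 0.252

y_benzene = 0.251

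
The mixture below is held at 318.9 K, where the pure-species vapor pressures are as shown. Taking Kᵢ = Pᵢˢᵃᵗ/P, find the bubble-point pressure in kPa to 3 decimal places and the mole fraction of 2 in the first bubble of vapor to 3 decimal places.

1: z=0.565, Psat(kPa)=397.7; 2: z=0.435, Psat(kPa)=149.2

At the bubble point ψ → 0, so ΣzᵢKᵢ = 1 with Kᵢ = Pᵢˢᵃᵗ/P ⇒ P = ΣzᵢPᵢˢᵃᵗ.
P = 0.565·397.7 + 0.435·149.2 = 289.602 kPa
yᵢ = zᵢPᵢˢᵃᵗ/P ⇒ y_2 = 0.435·149.2/289.602 = 0.224

Pbub = 289.602 kPa, y_2 = 0.224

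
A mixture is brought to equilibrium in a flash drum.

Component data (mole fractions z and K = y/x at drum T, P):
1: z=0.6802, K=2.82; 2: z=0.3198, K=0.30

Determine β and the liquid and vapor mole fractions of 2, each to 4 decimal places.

β = 0.7960, x_2 = 0.7222, y_2 = 0.2167

Let β = V/F and solve Σ zᵢ(Kᵢ−1)/(1+β(Kᵢ−1)) = 0.
Check two-phase: ΣzᵢKᵢ = 2.0141 > 1 and Σzᵢ/Kᵢ = 1.3072 > 1, so g(0) = 1.0141 > 0 and g(1) = -0.3072 < 0.
Newton iteration, β⁰ = 0.37:
  β = 0.3700: g = 0.43768, g' = -1.0900 → β = 0.7715
  β = 0.7715: g = 0.02817, g' = -1.1306 → β = 0.7965
  β = 0.7965: g = -0.00055, g' = -1.1759 → β = 0.7960
Converged at β = 0.7960.
Compositions from xᵢ = zᵢ/(1+β(Kᵢ−1)), yᵢ = Kᵢxᵢ:
  1: x = 0.2778, y = 0.7833
  2: x = 0.7222, y = 0.2167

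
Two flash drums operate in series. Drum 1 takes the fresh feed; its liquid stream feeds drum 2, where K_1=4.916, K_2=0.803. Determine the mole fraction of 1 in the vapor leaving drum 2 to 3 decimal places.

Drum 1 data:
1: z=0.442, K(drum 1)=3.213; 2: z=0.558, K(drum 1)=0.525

y_1 (drum 2) = 0.235

Drum 1:
Material balance + equilibrium reduce to Σ zᵢ(Kᵢ−1)/(1+ψ₁(Kᵢ−1)) = 0.
Check two-phase: ΣzᵢKᵢ = 1.713 > 1 and Σzᵢ/Kᵢ = 1.200 > 1, so g(0) = 0.713 > 0 and g(1) = -0.200 < 0.
Newton iteration, ψ₁⁰ = 0.56:
  ψ₁ = 0.560: g = 0.0757, g' = -0.665 → ψ₁ = 0.674
  ψ₁ = 0.674: g = 0.0029, g' = -0.621 → ψ₁ = 0.678
Converged at ψ₁ = 0.678.
Drum-1 compositions:
  1: x = 0.177, y = 0.568
  2: x = 0.823, y = 0.432
Drum-2 feed = drum-1 liquid: z₂ = (0.1767, 0.8233).
Drum 2:
Rachford–Rice: g(ψ₂) = Σ zᵢ(Kᵢ−1)/(1+ψ₂(Kᵢ−1)) = 0.
Check two-phase: ΣzᵢKᵢ = 1.530 > 1 and Σzᵢ/Kᵢ = 1.061 > 1, so g(0) = 0.530 > 0 and g(1) = -0.061 < 0.
Binary case is linear: z₁(K₁−1)(1+ψ₂(K₂−1)) + z₂(K₂−1)(1+ψ₂(K₁−1)) = 0
⇒ ψ₂ = [z₁(K₁−1)+z₂(K₂−1)] / [−(K₁−1)(K₂−1)] = 0.5298/0.7715 = 0.687
  1: x = 0.048, y = 0.235
  2: x = 0.952, y = 0.765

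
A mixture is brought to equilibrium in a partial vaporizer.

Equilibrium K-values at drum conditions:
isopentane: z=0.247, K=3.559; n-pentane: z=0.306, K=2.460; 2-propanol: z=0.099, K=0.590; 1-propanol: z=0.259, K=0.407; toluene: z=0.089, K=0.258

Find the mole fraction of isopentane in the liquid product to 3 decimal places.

Let β = V/F and solve Σ zᵢ(Kᵢ−1)/(1+β(Kᵢ−1)) = 0.
Check two-phase: ΣzᵢKᵢ = 1.819 > 1 and Σzᵢ/Kᵢ = 1.343 > 1, so g(0) = 0.819 > 0 and g(1) = -0.343 < 0.
Iterate (Newton) starting at β = 0.5:
  β = 0.500: g = 0.1612, g' = -0.863 → β = 0.687
  β = 0.687: g = 0.0021, g' = -0.870 → β = 0.689
Converged at β = 0.689.
Compositions from xᵢ = zᵢ/(1+β(Kᵢ−1)), yᵢ = Kᵢxᵢ:
  isopentane: x = 0.089, y = 0.318
  n-pentane: x = 0.153, y = 0.375
  2-propanol: x = 0.138, y = 0.081
  1-propanol: x = 0.438, y = 0.178
  toluene: x = 0.182, y = 0.047

x_isopentane = 0.089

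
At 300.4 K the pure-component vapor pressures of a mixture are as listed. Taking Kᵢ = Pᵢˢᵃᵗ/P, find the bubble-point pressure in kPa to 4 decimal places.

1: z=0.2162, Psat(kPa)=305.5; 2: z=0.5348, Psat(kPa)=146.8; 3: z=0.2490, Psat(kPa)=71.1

Pbub = 162.2616 kPa

At the bubble point ψ → 0, so ΣzᵢKᵢ = 1 with Kᵢ = Pᵢˢᵃᵗ/P ⇒ P = ΣzᵢPᵢˢᵃᵗ.
P = 0.2162·305.5 + 0.5348·146.8 + 0.2490·71.1 = 162.2616 kPa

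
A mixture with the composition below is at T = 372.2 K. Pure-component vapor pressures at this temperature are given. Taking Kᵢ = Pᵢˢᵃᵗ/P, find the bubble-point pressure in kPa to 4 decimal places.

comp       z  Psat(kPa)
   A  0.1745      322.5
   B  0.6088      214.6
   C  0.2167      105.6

At the bubble point ψ → 0, so ΣzᵢKᵢ = 1 with Kᵢ = Pᵢˢᵃᵗ/P ⇒ P = ΣzᵢPᵢˢᵃᵗ.
P = 0.1745·322.5 + 0.6088·214.6 + 0.2167·105.6 = 209.8083 kPa

Pbub = 209.8083 kPa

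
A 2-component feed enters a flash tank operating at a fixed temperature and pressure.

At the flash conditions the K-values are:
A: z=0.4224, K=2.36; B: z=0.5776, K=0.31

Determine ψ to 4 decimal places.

Material balance + equilibrium reduce to Σ zᵢ(Kᵢ−1)/(1+ψ(Kᵢ−1)) = 0.
g(0) = ΣzᵢKᵢ − 1 = 0.1759 and g(1) = 1 − Σzᵢ/Kᵢ = -1.0422, so a root lies in (0, 1).
Binary case is linear: z₁(K₁−1)(1+ψ(K₂−1)) + z₂(K₂−1)(1+ψ(K₁−1)) = 0
⇒ ψ = [z₁(K₁−1)+z₂(K₂−1)] / [−(K₁−1)(K₂−1)] = 0.17592/0.93840 = 0.1875

ψ = 0.1875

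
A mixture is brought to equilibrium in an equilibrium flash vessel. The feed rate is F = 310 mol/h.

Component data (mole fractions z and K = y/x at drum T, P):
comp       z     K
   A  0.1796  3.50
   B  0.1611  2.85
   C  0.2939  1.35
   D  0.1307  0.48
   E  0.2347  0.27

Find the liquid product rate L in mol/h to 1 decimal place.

Material balance + equilibrium reduce to Σ zᵢ(Kᵢ−1)/(1+V/F(Kᵢ−1)) = 0.
Check two-phase: ΣzᵢKᵢ = 1.6106 > 1 and Σzᵢ/Kᵢ = 1.4671 > 1, so g(0) = 0.6106 > 0 and g(1) = -0.4671 < 0.
Newton iteration, V/F⁰ = 0.34:
  V/F = 0.3400: g = 0.20713, g' = -0.8379 → V/F = 0.5872
  V/F = 0.5872: g = 0.01241, g' = -0.7921 → V/F = 0.6029
  V/F = 0.6029: g = -0.00006, g' = -0.8003 → V/F = 0.6028
Converged at V/F = 0.6028.
Then V = V/F·F = 0.6028·310 = 186.9 mol/h and L = F − V = 123.1 mol/h.

L = 123.1 mol/h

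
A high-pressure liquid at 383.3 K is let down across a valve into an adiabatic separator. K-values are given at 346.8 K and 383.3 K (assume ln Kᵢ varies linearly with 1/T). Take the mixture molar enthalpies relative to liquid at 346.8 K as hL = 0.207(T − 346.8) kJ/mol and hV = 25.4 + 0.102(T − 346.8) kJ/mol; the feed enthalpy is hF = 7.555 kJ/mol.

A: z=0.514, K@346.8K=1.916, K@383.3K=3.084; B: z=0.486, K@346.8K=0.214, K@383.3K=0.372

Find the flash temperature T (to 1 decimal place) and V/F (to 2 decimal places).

Adiabatic flash: solve Rachford–Rice at each trial T, then check hF = ψ·hV(T) + (1−ψ)·hL(T).
  T = 346.8 K: K = (1.916, 0.214), RR gives ψ = 0.123, H_out = 3.134 kJ/mol
  T = 383.3 K: K = (3.084, 0.372), RR gives ψ = 0.585, H_out = 20.178 kJ/mol
  T = 365.1 K: K = (2.462, 0.286), RR gives ψ = 0.388, H_out = 12.890 kJ/mol
  T = 356.0 K: K = (2.180, 0.249), RR gives ψ = 0.272, H_out = 8.558 kJ/mol
  T = 351.4 K: K = (2.046, 0.231), RR gives ψ = 0.203, H_out = 6.023 kJ/mol
  T = 353.7 K: K = (2.112, 0.240), RR gives ψ = 0.239, H_out = 7.327 kJ/mol
Linear interpolation between T = 353.7 (H_out = 7.327) and T = 356.0 (H_out = 8.558) on hF = 7.555 gives T ≈ 354.1 K, at which ψ = 0.25.

T = 354.1 K, V/F = 0.25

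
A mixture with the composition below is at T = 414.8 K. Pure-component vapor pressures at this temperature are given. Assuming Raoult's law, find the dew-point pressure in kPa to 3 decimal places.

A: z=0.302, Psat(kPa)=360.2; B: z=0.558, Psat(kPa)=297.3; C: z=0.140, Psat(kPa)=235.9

At the dew point ψ → 1, so Σzᵢ/Kᵢ = 1 with Kᵢ = Pᵢˢᵃᵗ/P ⇒ 1/P = Σzᵢ/Pᵢˢᵃᵗ.
1/P = 0.302/360.2 + 0.558/297.3 + 0.140/235.9 = 0.003309 ⇒ P = 302.226 kPa

Pdew = 302.226 kPa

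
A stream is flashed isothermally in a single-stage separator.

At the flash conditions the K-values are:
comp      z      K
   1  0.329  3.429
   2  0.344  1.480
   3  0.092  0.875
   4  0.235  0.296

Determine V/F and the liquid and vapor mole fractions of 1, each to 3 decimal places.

V/F = 0.799, x_1 = 0.112, y_1 = 0.384

Rachford–Rice: g(V/F) = Σ zᵢ(Kᵢ−1)/(1+V/F(Kᵢ−1)) = 0.
Feasibility: ΣzᵢKᵢ = 1.787, Σzᵢ/Kᵢ = 1.227 — both > 1, two phases present.
Newton iteration, V/F⁰ = 0.5:
  V/F = 0.500: g = 0.2265, g' = -0.726 → V/F = 0.812
  V/F = 0.812: g = -0.0111, g' = -0.897 → V/F = 0.799
Converged at V/F = 0.799.
Compositions from xᵢ = zᵢ/(1+V/F(Kᵢ−1)), yᵢ = Kᵢxᵢ:
  1: x = 0.112, y = 0.384
  2: x = 0.249, y = 0.368
  3: x = 0.102, y = 0.089
  4: x = 0.537, y = 0.159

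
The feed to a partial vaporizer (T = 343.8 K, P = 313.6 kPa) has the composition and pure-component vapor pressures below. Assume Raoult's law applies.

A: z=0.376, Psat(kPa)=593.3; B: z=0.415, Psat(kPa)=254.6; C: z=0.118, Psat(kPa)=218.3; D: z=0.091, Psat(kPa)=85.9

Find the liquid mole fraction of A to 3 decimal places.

Raoult's law: Kᵢ = Pᵢˢᵃᵗ/P = Pᵢˢᵃᵗ/313.6.
  K_A = 593.3/313.6 = 1.89190, K_B = 254.6/313.6 = 0.81186, K_C = 218.3/313.6 = 0.69611, K_D = 85.9/313.6 = 0.27392
Rachford–Rice: g(ψ) = Σ zᵢ(Kᵢ−1)/(1+ψ(Kᵢ−1)) = 0.
Feasibility: ΣzᵢKᵢ = 1.155, Σzᵢ/Kᵢ = 1.212 — both > 1, two phases present.
Iterate (Newton) starting at ψ = 0.5:
  ψ = 0.500: g = -0.0003, g' = -0.294 → ψ = 0.499
Converged at ψ = 0.499.
Compositions from xᵢ = zᵢ/(1+ψ(Kᵢ−1)), yᵢ = Kᵢxᵢ:
  A: x = 0.260, y = 0.492
  B: x = 0.458, y = 0.372
  C: x = 0.139, y = 0.097
  D: x = 0.143, y = 0.039

x_A = 0.260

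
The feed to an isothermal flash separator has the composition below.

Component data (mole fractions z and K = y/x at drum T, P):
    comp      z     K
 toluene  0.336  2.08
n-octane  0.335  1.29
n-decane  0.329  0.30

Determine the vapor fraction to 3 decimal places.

ψ = 0.439

Let ψ = V/F and solve Σ zᵢ(Kᵢ−1)/(1+ψ(Kᵢ−1)) = 0.
Check two-phase: ΣzᵢKᵢ = 1.230 > 1 and Σzᵢ/Kᵢ = 1.518 > 1, so g(0) = 0.230 > 0 and g(1) = -0.518 < 0.
Newton–Raphson from ψ = 0.5:
  ψ = 0.500: g = -0.0338, g' = -0.568 → ψ = 0.440
  ψ = 0.440: g = -0.0009, g' = -0.539 → ψ = 0.439
Converged at ψ = 0.439.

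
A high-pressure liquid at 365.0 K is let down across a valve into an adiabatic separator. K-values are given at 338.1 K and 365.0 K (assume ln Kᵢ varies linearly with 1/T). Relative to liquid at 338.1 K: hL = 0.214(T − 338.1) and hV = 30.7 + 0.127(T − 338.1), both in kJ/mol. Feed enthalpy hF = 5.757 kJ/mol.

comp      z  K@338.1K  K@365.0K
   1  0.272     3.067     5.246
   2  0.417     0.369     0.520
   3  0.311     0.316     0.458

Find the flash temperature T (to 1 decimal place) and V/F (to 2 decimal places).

T = 344.4 K, V/F = 0.15

Adiabatic flash: solve Rachford–Rice at each trial T, then check hF = ψ·hV(T) + (1−ψ)·hL(T).
  T = 338.1 K: K = (3.067, 0.369, 0.316), RR gives ψ = 0.064, H_out = 1.962 kJ/mol
  T = 365.0 K: K = (5.246, 0.520, 0.458), RR gives ψ = 0.365, H_out = 16.112 kJ/mol
  T = 351.6 K: K = (4.057, 0.441, 0.383), RR gives ψ = 0.228, H_out = 9.615 kJ/mol
  T = 344.9 K: K = (3.541, 0.404, 0.349), RR gives ψ = 0.153, H_out = 6.050 kJ/mol
  T = 341.5 K: K = (3.298, 0.387, 0.332), RR gives ψ = 0.110, H_out = 4.082 kJ/mol
  T = 343.2 K: K = (3.418, 0.395, 0.341), RR gives ψ = 0.132, H_out = 5.082 kJ/mol
Linear interpolation between T = 343.2 (H_out = 5.082) and T = 344.9 (H_out = 6.050) on hF = 5.757 gives T ≈ 344.4 K, at which ψ = 0.15.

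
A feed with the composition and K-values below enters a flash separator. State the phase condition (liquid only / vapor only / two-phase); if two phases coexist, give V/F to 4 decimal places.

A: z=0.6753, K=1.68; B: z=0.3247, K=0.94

vapor only

ΣzᵢKᵢ = 1.4397; Σzᵢ/Kᵢ = 0.7474.
Since Σzᵢ/Kᵢ < 1 the mixture is above its dew point — single vapor phase.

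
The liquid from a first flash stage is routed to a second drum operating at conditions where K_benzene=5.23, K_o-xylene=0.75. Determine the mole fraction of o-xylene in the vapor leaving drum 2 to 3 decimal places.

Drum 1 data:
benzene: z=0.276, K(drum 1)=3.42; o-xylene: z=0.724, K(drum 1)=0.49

Drum 1:
Material balance + equilibrium reduce to Σ zᵢ(Kᵢ−1)/(1+ψ₁(Kᵢ−1)) = 0.
Check two-phase: ΣzᵢKᵢ = 1.299 > 1 and Σzᵢ/Kᵢ = 1.558 > 1, so g(0) = 0.299 > 0 and g(1) = -0.558 < 0.
Newton–Raphson from ψ₁ = 0.5:
  ψ₁ = 0.500: g = -0.1934, g' = -0.670 → ψ₁ = 0.211
  ψ₁ = 0.211: g = 0.0280, g' = -0.944 → ψ₁ = 0.241
  ψ₁ = 0.241: g = 0.0008, g' = -0.890 → ψ₁ = 0.242
Converged at ψ₁ = 0.242.
Drum-1 compositions:
  benzene: x = 0.174, y = 0.595
  o-xylene: x = 0.826, y = 0.405
Drum-2 feed = drum-1 liquid: z₂ = (0.1741, 0.8259).
Drum 2:
Rachford–Rice: g(ψ₂) = Σ zᵢ(Kᵢ−1)/(1+ψ₂(Kᵢ−1)) = 0.
g(0) = ΣzᵢKᵢ − 1 = 0.530 and g(1) = 1 − Σzᵢ/Kᵢ = -0.135, so a root lies in (0, 1).
Iterate (Newton) starting at ψ₂ = 0.5:
  ψ₂ = 0.500: g = 0.0004, g' = -0.388 → ψ₂ = 0.501
Converged at ψ₂ = 0.501.
  benzene: x = 0.056, y = 0.292
  o-xylene: x = 0.944, y = 0.708

y_o-xylene (drum 2) = 0.708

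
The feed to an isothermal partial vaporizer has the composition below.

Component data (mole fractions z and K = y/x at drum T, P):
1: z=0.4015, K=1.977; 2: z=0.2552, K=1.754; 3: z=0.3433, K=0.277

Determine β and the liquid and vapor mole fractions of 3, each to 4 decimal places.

Material balance + equilibrium reduce to Σ zᵢ(Kᵢ−1)/(1+β(Kᵢ−1)) = 0.
Feasibility: ΣzᵢKᵢ = 1.3365, Σzᵢ/Kᵢ = 1.5879 — both > 1, two phases present.
Newton–Raphson from β = 0.5:
  β = 0.5000: g = 0.01454, g' = -0.6897 → β = 0.5211
  β = 0.5211: g = -0.00016, g' = -0.7050 → β = 0.5209
Converged at β = 0.5209.
Compositions from xᵢ = zᵢ/(1+β(Kᵢ−1)), yᵢ = Kᵢxᵢ:
  1: x = 0.2661, y = 0.5261
  2: x = 0.1832, y = 0.3214
  3: x = 0.5507, y = 0.1525

β = 0.5209, x_3 = 0.5507, y_3 = 0.1525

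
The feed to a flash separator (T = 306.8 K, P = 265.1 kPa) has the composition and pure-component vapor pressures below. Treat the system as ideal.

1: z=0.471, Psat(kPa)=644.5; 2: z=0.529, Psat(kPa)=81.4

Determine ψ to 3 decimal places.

ψ = 0.310

Raoult's law: Kᵢ = Pᵢˢᵃᵗ/P = Pᵢˢᵃᵗ/265.1.
  K_1 = 644.5/265.1 = 2.43116, K_2 = 81.4/265.1 = 0.30705
Rachford–Rice: g(ψ) = Σ zᵢ(Kᵢ−1)/(1+ψ(Kᵢ−1)) = 0.
g(0) = ΣzᵢKᵢ − 1 = 0.308 and g(1) = 1 − Σzᵢ/Kᵢ = -0.917, so a root lies in (0, 1).
Iterate (Newton) starting at ψ = 0.5:
  ψ = 0.500: g = -0.1680, g' = -0.923 → ψ = 0.318
  ψ = 0.318: g = -0.0068, g' = -0.874 → ψ = 0.310
Converged at ψ = 0.310.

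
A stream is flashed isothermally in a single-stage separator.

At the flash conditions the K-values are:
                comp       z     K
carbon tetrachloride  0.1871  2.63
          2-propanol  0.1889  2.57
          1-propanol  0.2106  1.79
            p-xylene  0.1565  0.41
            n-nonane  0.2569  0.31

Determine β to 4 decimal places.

Iterate (Newton) starting at β = 0.46:
  β = 0.4600: g = 0.08211, g' = -0.7552 → β = 0.5687
  β = 0.5687: g = -0.00098, g' = -0.7811 → β = 0.5675
Converged at β = 0.5675.

β = 0.5675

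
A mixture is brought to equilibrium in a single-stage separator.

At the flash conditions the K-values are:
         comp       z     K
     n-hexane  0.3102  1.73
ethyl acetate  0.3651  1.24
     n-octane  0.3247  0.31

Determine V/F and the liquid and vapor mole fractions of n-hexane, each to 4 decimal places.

V/F = 0.2594, x_n-hexane = 0.2608, y_n-hexane = 0.4512

Material balance + equilibrium reduce to Σ zᵢ(Kᵢ−1)/(1+V/F(Kᵢ−1)) = 0.
Feasibility: ΣzᵢKᵢ = 1.0900, Σzᵢ/Kᵢ = 1.5212 — both > 1, two phases present.
Iterate (Newton) starting at V/F = 0.33:
  V/F = 0.3300: g = -0.02642, g' = -0.3846 → V/F = 0.2613
  V/F = 0.2613: g = -0.00070, g' = -0.3653 → V/F = 0.2594
Converged at V/F = 0.2594.
Compositions from xᵢ = zᵢ/(1+V/F(Kᵢ−1)), yᵢ = Kᵢxᵢ:
  n-hexane: x = 0.2608, y = 0.4512
  ethyl acetate: x = 0.3437, y = 0.4262
  n-octane: x = 0.3955, y = 0.1226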